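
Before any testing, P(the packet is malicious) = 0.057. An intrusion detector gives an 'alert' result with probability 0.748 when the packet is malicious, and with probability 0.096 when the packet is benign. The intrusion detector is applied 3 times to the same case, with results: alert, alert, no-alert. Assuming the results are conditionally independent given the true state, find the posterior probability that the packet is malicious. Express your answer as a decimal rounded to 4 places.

Let H be the event that the packet is malicious; start with P(H) = 0.057. P('alert'|H) = 0.748, P('alert'|¬H) = 0.096.
Update on result 1 ('alert'): P(H) ← 0.748·0.0570 / (0.748·0.0570 + 0.096·0.9430) = 0.042636/0.13316 = 0.3202.
Update on result 2 ('alert'): P(H) ← 0.748·0.3202 / (0.748·0.3202 + 0.096·0.6798) = 0.23949/0.30476 = 0.7859.
Update on result 3 ('no-alert'): P(H) ← 0.252·0.7859 / (0.252·0.7859 + 0.904·0.2141) = 0.19803/0.39163 = 0.5057.

Posterior P(H) ≈ 0.5057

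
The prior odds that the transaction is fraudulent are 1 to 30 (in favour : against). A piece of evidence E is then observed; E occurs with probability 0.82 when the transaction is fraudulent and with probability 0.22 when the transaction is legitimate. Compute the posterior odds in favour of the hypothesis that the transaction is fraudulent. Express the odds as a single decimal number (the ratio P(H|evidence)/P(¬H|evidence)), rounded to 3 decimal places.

Prior odds = 1/30 = 0.033333.
Likelihood ratio for E = 0.82/0.22 = 3.7273.
Posterior odds = prior odds × LR = 0.12424.

Posterior odds ≈ 0.124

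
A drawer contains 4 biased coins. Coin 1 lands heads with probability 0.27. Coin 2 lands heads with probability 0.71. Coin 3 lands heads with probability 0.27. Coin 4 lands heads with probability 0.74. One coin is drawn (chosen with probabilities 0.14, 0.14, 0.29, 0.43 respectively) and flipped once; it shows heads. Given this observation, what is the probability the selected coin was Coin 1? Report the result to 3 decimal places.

Tabulate prior·likelihood by source: [1] prior 0.14, lik 0.27, product 0.03780; [2] prior 0.14, lik 0.71, product 0.09940; [3] prior 0.29, lik 0.27, product 0.07830; [4] prior 0.43, lik 0.74, product 0.3182.
Normalizing constant = 0.53370; the posterior for Coin 1 is its product over the sum, 0.03780/0.53370 = 0.071.

Posterior probability ≈ 0.071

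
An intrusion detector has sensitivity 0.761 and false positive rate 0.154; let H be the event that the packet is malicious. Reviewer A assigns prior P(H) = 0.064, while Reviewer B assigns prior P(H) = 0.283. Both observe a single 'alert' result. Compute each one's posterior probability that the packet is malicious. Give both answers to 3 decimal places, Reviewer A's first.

Reviewer A: 0.253; Reviewer B: 0.661

P('+'|H) = 0.761, P('+'|¬H) = 0.154.
Reviewer A: numerator 0.761·0.064 = 0.048704; evidence = 0.048704+0.154·0.936 = 0.19285; posterior = 0.253.
Reviewer B: numerator 0.761·0.283 = 0.21536; evidence = 0.21536+0.154·0.717 = 0.32578; posterior = 0.661.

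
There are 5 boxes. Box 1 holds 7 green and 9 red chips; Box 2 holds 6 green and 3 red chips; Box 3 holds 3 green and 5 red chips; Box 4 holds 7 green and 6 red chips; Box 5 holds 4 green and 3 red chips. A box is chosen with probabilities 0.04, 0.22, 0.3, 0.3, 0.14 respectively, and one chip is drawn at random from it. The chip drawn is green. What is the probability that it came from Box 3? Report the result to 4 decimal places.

P(green|Box 1) = 0.4375; P(green|Box 2) = 0.6667; P(green|Box 3) = 0.375; P(green|Box 4) = 0.5385; P(green|Box 5) = 0.5714.
Prior × likelihood for each source: 0.04·0.4375=0.01750, 0.22·0.6667=0.1467, 0.3·0.375=0.1125, 0.3·0.5385=0.1615, 0.14·0.5714=0.08000. Summing gives P(green) = 0.51821.
P(Box 3 | green) = 0.1125 / 0.51821 = 0.2171.

Posterior probability ≈ 0.2171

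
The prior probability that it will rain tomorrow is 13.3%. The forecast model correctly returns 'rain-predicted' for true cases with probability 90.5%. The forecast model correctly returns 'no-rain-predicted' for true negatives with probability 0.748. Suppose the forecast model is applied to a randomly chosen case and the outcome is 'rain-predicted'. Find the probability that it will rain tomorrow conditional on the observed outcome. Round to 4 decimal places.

Write H for 'it will rain tomorrow'. Prior odds H:¬H = 0.133/0.867 = 0.15340. For the 'rain-predicted' outcome, the likelihood ratio is 0.905/0.252 = 3.5913.
Posterior odds = 0.15340 × 3.5913 = 0.55091, so P(H|E) = 0.55091/(1+0.55091) = 0.3552.

P(H | E) ≈ 0.3552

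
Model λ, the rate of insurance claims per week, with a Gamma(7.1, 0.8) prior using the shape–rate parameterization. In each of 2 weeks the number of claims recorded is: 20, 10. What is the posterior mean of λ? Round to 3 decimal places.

The Poisson likelihood adds the total count to the shape and the number of exposure periods to the rate. Here ∑xᵢ = 30 and n = 2, so shape 7.1→37.1 and rate 0.8→2.8.
Posterior mean = shape/rate = 37.1/2.8 = 13.250.

Posterior mean ≈ 13.250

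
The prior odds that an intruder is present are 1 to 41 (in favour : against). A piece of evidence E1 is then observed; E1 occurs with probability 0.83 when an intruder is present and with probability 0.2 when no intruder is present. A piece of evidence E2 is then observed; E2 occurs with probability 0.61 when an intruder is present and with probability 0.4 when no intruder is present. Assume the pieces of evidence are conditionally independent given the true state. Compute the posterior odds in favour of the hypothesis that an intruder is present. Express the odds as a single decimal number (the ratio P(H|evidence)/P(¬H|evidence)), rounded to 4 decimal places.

Prior odds = 1/41 = 0.024390.
Likelihood ratio for E1 = 0.83/0.2 = 4.1500.
Likelihood ratio for E2 = 0.61/0.4 = 1.5250.
Posterior odds = prior odds × LR₁ × LR₂ = 0.15436.

Posterior odds ≈ 0.1544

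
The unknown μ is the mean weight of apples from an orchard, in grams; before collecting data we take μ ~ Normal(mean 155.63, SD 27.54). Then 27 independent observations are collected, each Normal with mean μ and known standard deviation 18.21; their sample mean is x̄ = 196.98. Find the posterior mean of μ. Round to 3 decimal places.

Posterior mean ≈ 196.321

Prior precision 1/τ₀² = 1/27.54² = 0.00131848; data precision n/σ² = 27/18.21² = 0.0814224.
Posterior precision = 0.00131848 + 0.0814224 = 0.0827409.
Posterior mean = (0.00131848·155.63 + 0.0814224·196.98) / 0.0827409 = 196.321.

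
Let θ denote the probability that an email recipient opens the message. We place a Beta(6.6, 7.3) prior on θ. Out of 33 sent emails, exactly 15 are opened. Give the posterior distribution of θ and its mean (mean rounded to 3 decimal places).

Posterior: Beta(21.6, 25.3); mean ≈ 0.461

Observing 15 successes and 18 failures updates Beta(6.6, 7.3) by adding the success and failure counts to the two shape parameters: α = 6.6+15 = 21.6, β = 7.3+18 = 25.3.
E[θ | data] = 21.6/(21.6+25.3) = 0.461.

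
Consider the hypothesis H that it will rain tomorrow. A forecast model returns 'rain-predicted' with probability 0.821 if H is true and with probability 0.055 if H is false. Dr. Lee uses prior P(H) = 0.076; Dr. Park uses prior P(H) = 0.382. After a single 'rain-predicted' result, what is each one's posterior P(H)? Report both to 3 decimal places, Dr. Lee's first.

P('+'|H) = 0.821, P('+'|¬H) = 0.055.
Dr. Lee: numerator 0.821·0.076 = 0.062396; evidence = 0.062396+0.055·0.924 = 0.11322; posterior = 0.551.
Dr. Park: numerator 0.821·0.382 = 0.31362; evidence = 0.31362+0.055·0.618 = 0.34761; posterior = 0.902.

Dr. Lee: 0.551; Dr. Park: 0.902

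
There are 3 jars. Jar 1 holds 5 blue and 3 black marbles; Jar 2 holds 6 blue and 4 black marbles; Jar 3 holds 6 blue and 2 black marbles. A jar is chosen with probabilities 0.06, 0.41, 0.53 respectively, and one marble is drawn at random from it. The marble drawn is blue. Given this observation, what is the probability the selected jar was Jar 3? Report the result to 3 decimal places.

Posterior probability ≈ 0.584

P(blue|Jar 1) = 0.625; P(blue|Jar 2) = 0.6; P(blue|Jar 3) = 0.75.
Prior × likelihood for each source: 0.06·0.625=0.03750, 0.41·0.6=0.2460, 0.53·0.75=0.3975. Summing gives P(blue) = 0.68100.
P(Jar 3 | blue) = 0.3975 / 0.68100 = 0.584.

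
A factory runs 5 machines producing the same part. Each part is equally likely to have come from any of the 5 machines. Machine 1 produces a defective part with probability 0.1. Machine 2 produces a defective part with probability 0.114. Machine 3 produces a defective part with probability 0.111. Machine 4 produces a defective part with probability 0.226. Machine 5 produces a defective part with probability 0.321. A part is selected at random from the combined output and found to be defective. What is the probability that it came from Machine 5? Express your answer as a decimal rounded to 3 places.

P(defective|M1) = 0.1; P(defective|M2) = 0.114; P(defective|M3) = 0.111; P(defective|M4) = 0.226; P(defective|M5) = 0.321.
Prior × likelihood for each source: 0.2·0.1=0.02000, 0.2·0.114=0.02280, 0.2·0.111=0.02220, 0.2·0.226=0.04520, 0.2·0.321=0.06420. Summing gives P(defective) = 0.17440.
P(Machine 5 | defective) = 0.06420 / 0.17440 = 0.368.

Posterior probability ≈ 0.368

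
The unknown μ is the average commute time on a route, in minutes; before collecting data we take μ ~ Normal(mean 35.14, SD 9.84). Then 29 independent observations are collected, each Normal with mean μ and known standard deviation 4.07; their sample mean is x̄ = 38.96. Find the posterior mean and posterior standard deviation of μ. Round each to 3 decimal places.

Posterior mean ≈ 38.938; posterior SD ≈ 0.754

Prior precision 1/τ₀² = 1/9.84² = 0.0103278; data precision n/σ² = 29/4.07² = 1.75069.
Posterior precision = 0.0103278 + 1.75069 = 1.76102, giving posterior SD = 1/√1.76102 = 0.754.
Posterior mean = (0.0103278·35.14 + 1.75069·38.96) / 1.76102 = 38.938.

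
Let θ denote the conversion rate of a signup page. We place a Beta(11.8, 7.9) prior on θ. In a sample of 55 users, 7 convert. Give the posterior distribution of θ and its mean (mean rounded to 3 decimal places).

The binomial likelihood is conjugate to the Beta prior: with 7 successes and 48 failures, the posterior is Beta(11.8+7, 7.9+48) = Beta(18.8, 55.9).
Posterior mean = α/(α+β) = 18.8/74.7 = 0.252.

Posterior: Beta(18.8, 55.9); mean ≈ 0.252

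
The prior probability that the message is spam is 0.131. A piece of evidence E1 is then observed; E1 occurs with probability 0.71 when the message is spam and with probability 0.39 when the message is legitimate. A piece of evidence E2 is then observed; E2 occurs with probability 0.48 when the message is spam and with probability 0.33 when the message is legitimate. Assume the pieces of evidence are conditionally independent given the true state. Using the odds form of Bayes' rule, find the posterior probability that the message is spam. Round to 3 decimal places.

Prior odds = 0.131/(1−0.131) = 0.15075.
Likelihood ratio for E1 = 0.71/0.39 = 1.8205.
Likelihood ratio for E2 = 0.48/0.33 = 1.4545.
Posterior odds = prior odds × LR₁ × LR₂ = 0.39918.
Posterior probability = odds/(1+odds) = 0.39918/1.3992 = 0.285.

Posterior probability ≈ 0.285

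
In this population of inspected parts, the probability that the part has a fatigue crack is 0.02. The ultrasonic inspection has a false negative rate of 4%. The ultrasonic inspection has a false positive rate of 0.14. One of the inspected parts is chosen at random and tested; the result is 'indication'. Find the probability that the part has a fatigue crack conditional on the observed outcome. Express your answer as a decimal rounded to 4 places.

P(H | E) ≈ 0.1228

Write H for 'the part has a fatigue crack'. Prior odds H:¬H = 0.02/0.98 = 0.020408. For the 'indication' outcome, the likelihood ratio is 0.96/0.14 = 6.8571.
Posterior odds = 0.020408 × 6.8571 = 0.13994, so P(H|E) = 0.13994/(1+0.13994) = 0.1228.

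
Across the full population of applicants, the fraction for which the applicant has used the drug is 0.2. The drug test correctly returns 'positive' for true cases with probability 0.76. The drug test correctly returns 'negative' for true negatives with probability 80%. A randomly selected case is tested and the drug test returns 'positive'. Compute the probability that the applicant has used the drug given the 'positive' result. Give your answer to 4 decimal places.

P(H | E) ≈ 0.4872

Write H for 'the applicant has used the drug'. Prior odds H:¬H = 0.2/0.8 = 0.25000. For the 'positive' outcome, the likelihood ratio is 0.76/0.2 = 3.8000.
Posterior odds = 0.25000 × 3.8000 = 0.95000, so P(H|E) = 0.95000/(1+0.95000) = 0.4872.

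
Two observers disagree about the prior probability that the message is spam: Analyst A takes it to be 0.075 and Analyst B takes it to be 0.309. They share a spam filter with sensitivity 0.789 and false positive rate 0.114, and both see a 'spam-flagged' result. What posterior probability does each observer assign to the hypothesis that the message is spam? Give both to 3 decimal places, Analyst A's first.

P('+'|H) = 0.789, P('+'|¬H) = 0.114.
Analyst A: numerator 0.789·0.075 = 0.059175; evidence = 0.059175+0.114·0.925 = 0.16462; posterior = 0.359.
Analyst B: numerator 0.789·0.309 = 0.24380; evidence = 0.24380+0.114·0.691 = 0.32258; posterior = 0.756.

Analyst A: 0.359; Analyst B: 0.756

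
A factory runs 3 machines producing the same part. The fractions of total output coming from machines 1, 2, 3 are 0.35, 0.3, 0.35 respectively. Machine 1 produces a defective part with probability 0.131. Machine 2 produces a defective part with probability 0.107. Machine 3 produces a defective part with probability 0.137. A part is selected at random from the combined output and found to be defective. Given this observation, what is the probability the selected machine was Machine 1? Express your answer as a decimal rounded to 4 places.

Tabulate prior·likelihood by source: [1] prior 0.35, lik 0.131, product 0.04585; [2] prior 0.3, lik 0.107, product 0.03210; [3] prior 0.35, lik 0.137, product 0.04795.
Normalizing constant = 0.12590; the posterior for Machine 1 is its product over the sum, 0.04585/0.12590 = 0.3642.

Posterior probability ≈ 0.3642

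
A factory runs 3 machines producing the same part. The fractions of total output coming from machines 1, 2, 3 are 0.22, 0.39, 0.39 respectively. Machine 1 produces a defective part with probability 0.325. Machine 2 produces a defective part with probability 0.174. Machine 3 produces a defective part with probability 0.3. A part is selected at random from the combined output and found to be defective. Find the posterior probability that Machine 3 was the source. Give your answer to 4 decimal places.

Posterior probability ≈ 0.4564

P(defective|M1) = 0.325; P(defective|M2) = 0.174; P(defective|M3) = 0.3.
Prior × likelihood for each source: 0.22·0.325=0.07150, 0.39·0.174=0.06786, 0.39·0.3=0.1170. Summing gives P(defective) = 0.25636.
P(Machine 3 | defective) = 0.1170 / 0.25636 = 0.4564.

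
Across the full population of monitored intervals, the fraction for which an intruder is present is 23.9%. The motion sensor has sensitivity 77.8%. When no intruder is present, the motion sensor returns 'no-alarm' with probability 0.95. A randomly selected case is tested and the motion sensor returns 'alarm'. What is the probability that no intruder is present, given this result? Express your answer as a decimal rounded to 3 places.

P(¬H | E) ≈ 0.170

Let H be the event that an intruder is present. P(H) = 0.239, so P(¬H) = 0.761. With E the 'alarm' result, P(E|H) = 0.778 and P(E|¬H) = 0.05.
P(E) = 0.778·0.239 + 0.05·0.761 = 0.18594 + 0.038050 = 0.22399.
By Bayes' theorem, P(H|E) = 0.18594 / 0.22399 = 0.830. Hence P(¬H|E) = 1 − 0.830 = 0.170.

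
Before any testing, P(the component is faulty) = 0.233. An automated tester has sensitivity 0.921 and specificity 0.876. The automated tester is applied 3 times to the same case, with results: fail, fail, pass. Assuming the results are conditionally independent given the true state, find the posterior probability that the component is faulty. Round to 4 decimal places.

Posterior P(H) ≈ 0.6018

Let H be the event that the component is faulty; start with P(H) = 0.233. P('fail'|H) = 0.921, P('fail'|¬H) = 0.124.
Update on result 1 ('fail'): P(H) ← 0.921·0.2330 / (0.921·0.2330 + 0.124·0.7670) = 0.21459/0.30970 = 0.6929.
Update on result 2 ('fail'): P(H) ← 0.921·0.6929 / (0.921·0.6929 + 0.124·0.3071) = 0.63816/0.67624 = 0.9437.
Update on result 3 ('pass'): P(H) ← 0.079·0.9437 / (0.079·0.9437 + 0.876·0.0563) = 0.074551/0.12388 = 0.6018.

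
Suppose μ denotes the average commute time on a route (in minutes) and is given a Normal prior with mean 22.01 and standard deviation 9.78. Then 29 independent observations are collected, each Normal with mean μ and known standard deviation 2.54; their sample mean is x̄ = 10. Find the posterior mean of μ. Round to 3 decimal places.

With known σ, the Normal prior is conjugate. Weight on the data is w = (n/σ²)/(n/σ² + 1/τ₀²) = 4.49501/(4.49501+0.0104550) = 0.99768.
Posterior mean = w·x̄ + (1−w)·μ₀ = 0.99768·10 + 0.0023205·22.01 = 10.028.

Posterior mean ≈ 10.028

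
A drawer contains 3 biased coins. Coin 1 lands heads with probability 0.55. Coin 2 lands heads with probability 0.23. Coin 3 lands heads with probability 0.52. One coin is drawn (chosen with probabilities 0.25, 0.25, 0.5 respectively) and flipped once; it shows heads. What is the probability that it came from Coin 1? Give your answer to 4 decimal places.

Posterior probability ≈ 0.3022

Tabulate prior·likelihood by source: [1] prior 0.25, lik 0.55, product 0.1375; [2] prior 0.25, lik 0.23, product 0.05750; [3] prior 0.5, lik 0.52, product 0.2600.
Normalizing constant = 0.45500; the posterior for Coin 1 is its product over the sum, 0.1375/0.45500 = 0.3022.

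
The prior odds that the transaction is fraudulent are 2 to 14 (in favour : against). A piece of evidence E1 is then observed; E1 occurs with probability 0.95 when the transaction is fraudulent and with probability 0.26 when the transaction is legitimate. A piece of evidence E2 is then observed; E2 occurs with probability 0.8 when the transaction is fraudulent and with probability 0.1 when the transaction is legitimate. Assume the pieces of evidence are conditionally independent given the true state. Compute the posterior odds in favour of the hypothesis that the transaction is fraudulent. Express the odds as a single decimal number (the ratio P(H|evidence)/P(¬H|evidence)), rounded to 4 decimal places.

Posterior odds ≈ 4.1758

Prior odds = 2/14 = 0.14286.
Likelihood ratio for E1 = 0.95/0.26 = 3.6538.
Likelihood ratio for E2 = 0.8/0.1 = 8.0000.
Posterior odds = prior odds × LR₁ × LR₂ = 4.1758.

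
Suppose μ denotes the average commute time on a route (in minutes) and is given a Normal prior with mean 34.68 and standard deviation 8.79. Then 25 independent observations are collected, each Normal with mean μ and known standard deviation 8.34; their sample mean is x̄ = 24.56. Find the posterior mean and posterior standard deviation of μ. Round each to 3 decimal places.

Prior precision 1/τ₀² = 1/8.79² = 0.0129426; data precision n/σ² = 25/8.34² = 0.359425.
Posterior precision = 0.0129426 + 0.359425 = 0.372367, giving posterior SD = 1/√0.372367 = 1.639.
Posterior mean = (0.0129426·34.68 + 0.359425·24.56) / 0.372367 = 24.912.

Posterior mean ≈ 24.912; posterior SD ≈ 1.639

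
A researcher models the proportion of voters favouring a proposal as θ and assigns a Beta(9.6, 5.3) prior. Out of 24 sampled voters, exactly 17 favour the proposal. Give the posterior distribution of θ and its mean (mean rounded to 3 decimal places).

The binomial likelihood is conjugate to the Beta prior: with 17 successes and 7 failures, the posterior is Beta(9.6+17, 5.3+7) = Beta(26.6, 12.3).
Posterior mean = α/(α+β) = 26.6/38.9 = 0.684.

Posterior: Beta(26.6, 12.3); mean ≈ 0.684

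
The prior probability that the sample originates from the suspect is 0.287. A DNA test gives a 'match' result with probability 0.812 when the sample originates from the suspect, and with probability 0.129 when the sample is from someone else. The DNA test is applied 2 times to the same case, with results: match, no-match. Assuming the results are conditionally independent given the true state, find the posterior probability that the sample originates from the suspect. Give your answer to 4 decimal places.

Let H be the event that the sample originates from the suspect; start with P(H) = 0.287. P('match'|H) = 0.812, P('match'|¬H) = 0.129.
Update on result 1 ('match'): P(H) ← 0.812·0.2870 / (0.812·0.2870 + 0.129·0.7130) = 0.23304/0.32502 = 0.7170.
Update on result 2 ('no-match'): P(H) ← 0.188·0.7170 / (0.188·0.7170 + 0.871·0.2830) = 0.13480/0.38128 = 0.3535.

Posterior P(H) ≈ 0.3535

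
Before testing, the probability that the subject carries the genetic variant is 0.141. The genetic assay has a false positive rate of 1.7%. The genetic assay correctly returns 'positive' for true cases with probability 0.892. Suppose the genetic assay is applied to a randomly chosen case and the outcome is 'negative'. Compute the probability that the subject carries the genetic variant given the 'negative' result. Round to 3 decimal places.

Let H be the event that the subject carries the genetic variant. P(H) = 0.141, so P(¬H) = 0.859. With E the 'negative' result, P(E|H) = 0.108 and P(E|¬H) = 0.983.
P(E) = 0.108·0.141 + 0.983·0.859 = 0.015228 + 0.84440 = 0.85962.
By Bayes' theorem, P(H|E) = 0.015228 / 0.85962 = 0.018.

P(H | E) ≈ 0.018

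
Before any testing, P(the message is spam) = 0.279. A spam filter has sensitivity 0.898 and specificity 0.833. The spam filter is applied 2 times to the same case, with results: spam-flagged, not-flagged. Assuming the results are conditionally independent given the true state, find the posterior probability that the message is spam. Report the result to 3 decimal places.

Posterior P(H) ≈ 0.203

With H the event that the message is spam, the joint likelihood of the observed sequence is P(data|H) = 0.898·0.102 = 0.091596 and P(data|¬H) = 0.167·0.833 = 0.13911.
Bayes: P(H|data) = 0.279·0.091596 / (0.279·0.091596 + 0.721·0.13911) = 0.025555/0.12585 = 0.2031.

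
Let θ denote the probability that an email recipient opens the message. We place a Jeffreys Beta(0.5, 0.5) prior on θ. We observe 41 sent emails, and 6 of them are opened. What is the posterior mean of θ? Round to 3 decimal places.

Posterior mean ≈ 0.155

Observing 6 successes and 35 failures updates Beta(0.5, 0.5) by adding the success and failure counts to the two shape parameters: α = 0.5+6 = 6.5, β = 0.5+35 = 35.5.
E[θ | data] = 6.5/(6.5+35.5) = 0.155.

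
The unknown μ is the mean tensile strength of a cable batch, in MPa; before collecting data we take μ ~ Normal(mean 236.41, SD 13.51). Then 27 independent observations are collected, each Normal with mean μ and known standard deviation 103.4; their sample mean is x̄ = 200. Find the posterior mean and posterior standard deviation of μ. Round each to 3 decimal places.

Posterior mean ≈ 224.923; posterior SD ≈ 11.177

With known σ, the Normal prior is conjugate. Weight on the data is w = (n/σ²)/(n/σ² + 1/τ₀²) = 0.00252536/(0.00252536+0.00547885) = 0.31550.
Posterior mean = w·x̄ + (1−w)·μ₀ = 0.31550·200 + 0.68450·236.41 = 224.923. Posterior variance = 1/(0.00252536+0.00547885) = 124.934, so SD = 11.177.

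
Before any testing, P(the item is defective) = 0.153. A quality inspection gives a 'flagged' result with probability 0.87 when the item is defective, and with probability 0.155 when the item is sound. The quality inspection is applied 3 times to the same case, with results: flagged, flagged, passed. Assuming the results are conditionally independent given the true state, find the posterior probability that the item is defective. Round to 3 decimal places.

Posterior P(H) ≈ 0.467

Let H be the event that the item is defective; start with P(H) = 0.153. P('flagged'|H) = 0.87, P('flagged'|¬H) = 0.155.
Update on result 1 ('flagged'): P(H) ← 0.87·0.1530 / (0.87·0.1530 + 0.155·0.8470) = 0.13311/0.26439 = 0.5035.
Update on result 2 ('flagged'): P(H) ← 0.87·0.5035 / (0.87·0.5035 + 0.155·0.4965) = 0.43800/0.51497 = 0.8505.
Update on result 3 ('passed'): P(H) ← 0.13·0.8505 / (0.13·0.8505 + 0.845·0.1495) = 0.11057/0.23686 = 0.4668.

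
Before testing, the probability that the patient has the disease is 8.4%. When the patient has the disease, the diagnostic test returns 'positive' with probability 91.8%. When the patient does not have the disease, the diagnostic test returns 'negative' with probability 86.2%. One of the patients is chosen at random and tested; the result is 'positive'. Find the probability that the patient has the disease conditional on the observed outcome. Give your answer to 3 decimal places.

Write H for 'the patient has the disease'. Prior odds H:¬H = 0.084/0.916 = 0.091703. For the 'positive' outcome, the likelihood ratio is 0.918/0.138 = 6.6522.
Posterior odds = 0.091703 × 6.6522 = 0.61002, so P(H|E) = 0.61002/(1+0.61002) = 0.379.

P(H | E) ≈ 0.379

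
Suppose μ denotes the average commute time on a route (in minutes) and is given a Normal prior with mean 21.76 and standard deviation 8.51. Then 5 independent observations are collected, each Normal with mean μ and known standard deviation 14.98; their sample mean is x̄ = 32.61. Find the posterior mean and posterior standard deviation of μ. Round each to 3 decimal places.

Prior precision 1/τ₀² = 1/8.51² = 0.0138083; data precision n/σ² = 5/14.98² = 0.0222816.
Posterior precision = 0.0138083 + 0.0222816 = 0.0360899, giving posterior SD = 1/√0.0360899 = 5.264.
Posterior mean = (0.0138083·21.76 + 0.0222816·32.61) / 0.0360899 = 28.459.

Posterior mean ≈ 28.459; posterior SD ≈ 5.264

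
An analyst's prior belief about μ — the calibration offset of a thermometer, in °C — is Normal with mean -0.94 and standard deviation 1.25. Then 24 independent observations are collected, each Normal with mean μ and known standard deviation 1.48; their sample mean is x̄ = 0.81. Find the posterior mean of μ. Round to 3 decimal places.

Prior precision 1/τ₀² = 1/1.25² = 0.640000; data precision n/σ² = 24/1.48² = 10.9569.
Posterior precision = 0.640000 + 10.9569 = 11.5969.
Posterior mean = (0.640000·-0.94 + 10.9569·0.81) / 11.5969 = 0.713.

Posterior mean ≈ 0.713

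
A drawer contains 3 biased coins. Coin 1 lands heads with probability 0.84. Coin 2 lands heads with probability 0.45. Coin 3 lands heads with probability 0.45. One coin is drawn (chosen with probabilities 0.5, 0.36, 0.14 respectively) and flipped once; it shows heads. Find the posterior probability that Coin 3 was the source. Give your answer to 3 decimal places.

Posterior probability ≈ 0.098

Tabulate prior·likelihood by source: [1] prior 0.5, lik 0.84, product 0.4200; [2] prior 0.36, lik 0.45, product 0.1620; [3] prior 0.14, lik 0.45, product 0.06300.
Normalizing constant = 0.64500; the posterior for Coin 3 is its product over the sum, 0.06300/0.64500 = 0.098.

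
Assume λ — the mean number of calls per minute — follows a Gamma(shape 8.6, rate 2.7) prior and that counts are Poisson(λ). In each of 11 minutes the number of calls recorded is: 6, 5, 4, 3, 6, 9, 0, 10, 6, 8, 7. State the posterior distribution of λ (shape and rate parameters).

Posterior: Gamma(shape=72.6, rate=13.7)

Total count ∑xᵢ = 64 over n = 11 minutes.
Gamma is conjugate to the Poisson likelihood: posterior is Gamma(shape = 8.6+64 = 72.6, rate = 2.7+11 = 13.7).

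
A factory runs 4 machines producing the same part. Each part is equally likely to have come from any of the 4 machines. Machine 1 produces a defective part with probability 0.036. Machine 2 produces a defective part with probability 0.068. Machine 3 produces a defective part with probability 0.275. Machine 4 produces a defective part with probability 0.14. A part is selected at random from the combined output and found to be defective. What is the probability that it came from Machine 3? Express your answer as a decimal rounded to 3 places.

Tabulate prior·likelihood by source: [1] prior 0.25, lik 0.036, product 0.009000; [2] prior 0.25, lik 0.068, product 0.01700; [3] prior 0.25, lik 0.275, product 0.06875; [4] prior 0.25, lik 0.14, product 0.03500.
Normalizing constant = 0.12975; the posterior for Machine 3 is its product over the sum, 0.06875/0.12975 = 0.530.

Posterior probability ≈ 0.530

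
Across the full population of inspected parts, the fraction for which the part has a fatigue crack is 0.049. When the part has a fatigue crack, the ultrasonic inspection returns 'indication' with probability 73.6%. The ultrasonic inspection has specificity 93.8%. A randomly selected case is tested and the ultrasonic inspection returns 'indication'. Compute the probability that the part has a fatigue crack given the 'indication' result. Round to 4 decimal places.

Let H be the event that the part has a fatigue crack. P(H) = 0.049, so P(¬H) = 0.951. With E the 'indication' result, P(E|H) = 0.736 and P(E|¬H) = 0.062.
P(E) = 0.736·0.049 + 0.062·0.951 = 0.036064 + 0.058962 = 0.095026.
By Bayes' theorem, P(H|E) = 0.036064 / 0.095026 = 0.3795.

P(H | E) ≈ 0.3795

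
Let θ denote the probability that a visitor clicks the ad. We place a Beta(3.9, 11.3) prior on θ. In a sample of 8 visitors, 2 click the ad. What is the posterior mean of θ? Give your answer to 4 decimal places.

The binomial likelihood is conjugate to the Beta prior: with 2 successes and 6 failures, the posterior is Beta(3.9+2, 11.3+6) = Beta(5.9, 17.3).
E[θ | data] = 5.9/(5.9+17.3) = 0.2543.

Posterior mean ≈ 0.2543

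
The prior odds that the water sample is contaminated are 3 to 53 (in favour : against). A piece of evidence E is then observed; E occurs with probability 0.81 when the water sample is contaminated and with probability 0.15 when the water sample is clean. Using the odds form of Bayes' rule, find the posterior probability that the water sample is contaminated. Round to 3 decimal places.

Posterior probability ≈ 0.234

Prior odds = 3/53 = 0.056604.
Likelihood ratio for E = 0.81/0.15 = 5.4000.
Posterior odds = prior odds × LR = 0.30566.
Posterior probability = odds/(1+odds) = 0.30566/1.3057 = 0.234.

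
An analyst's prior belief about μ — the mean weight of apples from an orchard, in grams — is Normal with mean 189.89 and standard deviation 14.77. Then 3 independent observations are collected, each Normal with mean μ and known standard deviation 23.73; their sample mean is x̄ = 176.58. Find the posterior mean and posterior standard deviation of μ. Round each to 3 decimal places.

With known σ, the Normal prior is conjugate. Weight on the data is w = (n/σ²)/(n/σ² + 1/τ₀²) = 0.00532753/(0.00532753+0.00458394) = 0.53751.
Posterior mean = w·x̄ + (1−w)·μ₀ = 0.53751·176.58 + 0.46249·189.89 = 182.736. Posterior variance = 1/(0.00532753+0.00458394) = 100.893, so SD = 10.045.

Posterior mean ≈ 182.736; posterior SD ≈ 10.045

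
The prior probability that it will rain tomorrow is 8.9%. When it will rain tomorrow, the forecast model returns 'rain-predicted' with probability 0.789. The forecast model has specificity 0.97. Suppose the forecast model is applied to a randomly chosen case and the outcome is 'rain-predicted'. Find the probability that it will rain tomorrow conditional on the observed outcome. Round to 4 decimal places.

Let H be the event that it will rain tomorrow. P(H) = 0.089, so P(¬H) = 0.911. With E the 'rain-predicted' result, P(E|H) = 0.789 and P(E|¬H) = 0.03.
P(E) = 0.789·0.089 + 0.03·0.911 = 0.070221 + 0.027330 = 0.097551.
By Bayes' theorem, P(H|E) = 0.070221 / 0.097551 = 0.7198.

P(H | E) ≈ 0.7198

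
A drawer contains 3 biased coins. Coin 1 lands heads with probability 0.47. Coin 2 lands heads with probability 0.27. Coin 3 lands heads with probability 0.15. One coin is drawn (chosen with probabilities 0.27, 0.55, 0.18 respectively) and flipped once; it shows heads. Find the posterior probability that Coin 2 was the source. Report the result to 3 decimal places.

Posterior probability ≈ 0.491

P(heads|C1) = 0.47; P(heads|C2) = 0.27; P(heads|C3) = 0.15.
Prior × likelihood for each source: 0.27·0.47=0.1269, 0.55·0.27=0.1485, 0.18·0.15=0.02700. Summing gives P(heads) = 0.30240.
P(Coin 2 | heads) = 0.1485 / 0.30240 = 0.491.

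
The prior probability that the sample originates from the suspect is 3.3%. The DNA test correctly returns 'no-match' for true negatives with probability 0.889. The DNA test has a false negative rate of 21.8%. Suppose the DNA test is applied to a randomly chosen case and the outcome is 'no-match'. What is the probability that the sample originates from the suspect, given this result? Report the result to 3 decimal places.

Let H be the event that the sample originates from the suspect. P(H) = 0.033, so P(¬H) = 0.967. With E the 'no-match' result, P(E|H) = 0.218 and P(E|¬H) = 0.889.
P(E) = 0.218·0.033 + 0.889·0.967 = 0.0071940 + 0.85966 = 0.86686.
By Bayes' theorem, P(H|E) = 0.0071940 / 0.86686 = 0.008.

P(H | E) ≈ 0.008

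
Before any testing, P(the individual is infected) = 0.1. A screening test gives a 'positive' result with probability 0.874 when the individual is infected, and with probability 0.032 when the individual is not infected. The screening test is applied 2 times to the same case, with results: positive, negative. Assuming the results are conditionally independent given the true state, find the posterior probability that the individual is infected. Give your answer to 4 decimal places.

Posterior P(H) ≈ 0.2832

Let H be the event that the individual is infected; start with P(H) = 0.1. P('positive'|H) = 0.874, P('positive'|¬H) = 0.032.
Update on result 1 ('positive'): P(H) ← 0.874·0.1000 / (0.874·0.1000 + 0.032·0.9000) = 0.087400/0.11620 = 0.7522.
Update on result 2 ('negative'): P(H) ← 0.126·0.7522 / (0.126·0.7522 + 0.968·0.2478) = 0.094771/0.33469 = 0.2832.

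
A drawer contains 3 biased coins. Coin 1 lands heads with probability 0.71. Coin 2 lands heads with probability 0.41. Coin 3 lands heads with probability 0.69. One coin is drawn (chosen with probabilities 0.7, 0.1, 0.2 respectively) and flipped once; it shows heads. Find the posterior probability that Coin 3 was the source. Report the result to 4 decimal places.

Posterior probability ≈ 0.2041

P(heads|C1) = 0.71; P(heads|C2) = 0.41; P(heads|C3) = 0.69.
Prior × likelihood for each source: 0.7·0.71=0.4970, 0.1·0.41=0.04100, 0.2·0.69=0.1380. Summing gives P(heads) = 0.67600.
P(Coin 3 | heads) = 0.1380 / 0.67600 = 0.2041.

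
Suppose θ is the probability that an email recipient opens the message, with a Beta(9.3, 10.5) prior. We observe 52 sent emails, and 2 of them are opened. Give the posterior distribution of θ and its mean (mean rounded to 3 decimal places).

Observing 2 successes and 50 failures updates Beta(9.3, 10.5) by adding the success and failure counts to the two shape parameters: α = 9.3+2 = 11.3, β = 10.5+50 = 60.5.
Posterior mean = α/(α+β) = 11.3/71.8 = 0.157.

Posterior: Beta(11.3, 60.5); mean ≈ 0.157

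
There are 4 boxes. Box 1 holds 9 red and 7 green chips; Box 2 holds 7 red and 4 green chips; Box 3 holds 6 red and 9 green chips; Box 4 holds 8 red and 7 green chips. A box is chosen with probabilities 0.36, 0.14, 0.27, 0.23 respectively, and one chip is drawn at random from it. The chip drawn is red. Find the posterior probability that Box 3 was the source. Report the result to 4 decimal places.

P(red|Box 1) = 0.5625; P(red|Box 2) = 0.6364; P(red|Box 3) = 0.4; P(red|Box 4) = 0.5333.
Prior × likelihood for each source: 0.36·0.5625=0.2025, 0.14·0.6364=0.08909, 0.27·0.4=0.1080, 0.23·0.5333=0.1227. Summing gives P(red) = 0.52226.
P(Box 3 | red) = 0.1080 / 0.52226 = 0.2068.

Posterior probability ≈ 0.2068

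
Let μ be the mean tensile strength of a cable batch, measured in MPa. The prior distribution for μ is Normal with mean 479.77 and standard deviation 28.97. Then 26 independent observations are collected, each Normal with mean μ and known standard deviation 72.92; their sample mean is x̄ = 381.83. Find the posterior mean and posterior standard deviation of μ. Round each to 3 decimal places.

With known σ, the Normal prior is conjugate. Weight on the data is w = (n/σ²)/(n/σ² + 1/τ₀²) = 0.00488968/(0.00488968+0.00119152) = 0.80406.
Posterior mean = w·x̄ + (1−w)·μ₀ = 0.80406·381.83 + 0.19594·479.77 = 401.020. Posterior variance = 1/(0.00488968+0.00119152) = 164.441, so SD = 12.823.

Posterior mean ≈ 401.020; posterior SD ≈ 12.823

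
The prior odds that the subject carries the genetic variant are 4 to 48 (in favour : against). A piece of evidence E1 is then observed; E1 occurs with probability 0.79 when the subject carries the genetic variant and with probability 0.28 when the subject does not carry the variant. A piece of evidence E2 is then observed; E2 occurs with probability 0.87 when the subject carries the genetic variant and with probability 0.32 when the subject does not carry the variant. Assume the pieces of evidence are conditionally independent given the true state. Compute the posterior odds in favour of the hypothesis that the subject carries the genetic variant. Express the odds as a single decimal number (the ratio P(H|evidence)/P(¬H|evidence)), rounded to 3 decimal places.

Prior odds = 4/48 = 0.083333. In log-odds, ln(0.083333) = -2.4849.
Add log likelihood ratios: ln(2.8214) + ln(2.7188) = 2.0374.
Posterior log-odds = -0.44749, so posterior odds = exp(-0.44749) = 0.63923.

Posterior odds ≈ 0.639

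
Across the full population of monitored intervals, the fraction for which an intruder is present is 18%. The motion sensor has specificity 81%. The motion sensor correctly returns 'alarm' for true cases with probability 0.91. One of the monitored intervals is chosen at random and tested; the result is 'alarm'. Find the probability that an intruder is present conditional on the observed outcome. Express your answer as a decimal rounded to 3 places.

P(H | E) ≈ 0.513

Let H be the event that an intruder is present. P(H) = 0.18, so P(¬H) = 0.82. With E the 'alarm' result, P(E|H) = 0.91 and P(E|¬H) = 0.19.
P(E) = 0.91·0.18 + 0.19·0.82 = 0.16380 + 0.15580 = 0.31960.
By Bayes' theorem, P(H|E) = 0.16380 / 0.31960 = 0.513.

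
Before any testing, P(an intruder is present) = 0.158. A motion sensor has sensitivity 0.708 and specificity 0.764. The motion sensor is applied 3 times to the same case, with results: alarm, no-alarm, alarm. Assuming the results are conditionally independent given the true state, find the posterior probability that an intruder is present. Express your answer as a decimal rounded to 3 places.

With H the event that an intruder is present, the joint likelihood of the observed sequence is P(data|H) = 0.708·0.292·0.708 = 0.14637 and P(data|¬H) = 0.236·0.764·0.236 = 0.042552.
Bayes: P(H|data) = 0.158·0.14637 / (0.158·0.14637 + 0.842·0.042552) = 0.023126/0.058955 = 0.3923.

Posterior P(H) ≈ 0.392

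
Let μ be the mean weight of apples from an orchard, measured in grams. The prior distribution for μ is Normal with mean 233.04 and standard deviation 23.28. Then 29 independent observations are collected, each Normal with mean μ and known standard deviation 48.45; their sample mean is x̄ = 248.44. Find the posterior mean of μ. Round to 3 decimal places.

Posterior mean ≈ 246.439

With known σ, the Normal prior is conjugate. Weight on the data is w = (n/σ²)/(n/σ² + 1/τ₀²) = 0.0123541/(0.0123541+0.00184516) = 0.87005.
Posterior mean = w·x̄ + (1−w)·μ₀ = 0.87005·248.44 + 0.12995·233.04 = 246.439.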